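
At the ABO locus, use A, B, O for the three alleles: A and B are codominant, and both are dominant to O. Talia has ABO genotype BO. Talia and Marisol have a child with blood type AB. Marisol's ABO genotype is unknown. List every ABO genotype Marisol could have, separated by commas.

For each candidate genotype of Marisol, check whether crossing it with BO can produce every observed child phenotype.
  AA → possible child types {A, AB} ✓
  AB → possible child types {A, B, AB} ✓
  AO → possible child types {O, A, B, AB} ✓
  BB → possible child types {B} ✗
  BO → possible child types {O, B} ✗
  OO → possible child types {O, B} ✗

AA, AB, AO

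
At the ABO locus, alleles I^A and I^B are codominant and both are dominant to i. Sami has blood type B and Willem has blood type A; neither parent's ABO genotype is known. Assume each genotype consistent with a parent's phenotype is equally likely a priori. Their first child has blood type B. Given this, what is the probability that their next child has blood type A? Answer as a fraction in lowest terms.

Possible genotypes: Sami ∈ {I^B I^B, I^B i}; Willem ∈ {I^A I^A, I^A i}.
Weight each parental genotype pair by prior × P(type-B child):
  I^B I^B × I^A i: posterior weight 2/3; P(next child type A) = 0.
  I^B i × I^A i: posterior weight 1/3; P(next child type A) = 1/4.
Weighted sum = 1/12.

1/12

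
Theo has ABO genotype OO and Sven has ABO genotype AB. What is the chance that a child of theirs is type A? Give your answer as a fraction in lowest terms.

1/2

ABO cross OO × AB → offspring phenotypes: 1/2 A, 1/2 B.
So P(type A) = 1/2.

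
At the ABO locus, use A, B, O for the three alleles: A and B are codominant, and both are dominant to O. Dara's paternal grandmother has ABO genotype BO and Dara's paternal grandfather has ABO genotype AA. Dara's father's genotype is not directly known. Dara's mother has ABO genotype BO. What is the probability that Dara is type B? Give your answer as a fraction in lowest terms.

Dara's father's ABO genotype from BO × AA: 1/2 AB, 1/2 AO.
Crossing each possibility with the mother BO and summing P(type B): 1/2·1/2 + 1/2·1/4 = 3/8.

3/8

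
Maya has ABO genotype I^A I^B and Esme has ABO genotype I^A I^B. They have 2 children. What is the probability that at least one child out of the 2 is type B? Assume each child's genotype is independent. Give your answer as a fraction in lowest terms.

ABO cross I^A I^B × I^A I^B → 1/4 A, 1/4 B, 1/2 AB.
So P(type B) = 1/4 per child.
P(none) = (3/4)^2 = 9/16; P(at least one) = 1 − 9/16 = 7/16.

7/16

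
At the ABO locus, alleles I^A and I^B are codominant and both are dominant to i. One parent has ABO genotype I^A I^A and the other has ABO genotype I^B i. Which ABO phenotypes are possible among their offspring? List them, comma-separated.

Gametes from I^A I^A × I^B i give offspring ABO genotypes I^A I^B, I^A i, i.e. phenotypes A, AB.

A, AB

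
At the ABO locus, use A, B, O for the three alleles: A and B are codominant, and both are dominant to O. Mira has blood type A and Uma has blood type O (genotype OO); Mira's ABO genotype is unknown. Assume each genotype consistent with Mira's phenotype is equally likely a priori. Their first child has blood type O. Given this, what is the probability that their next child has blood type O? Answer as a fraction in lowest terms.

Possible genotypes: Mira ∈ {AA, AO}; Uma ∈ {OO}.
Weight each parental genotype pair by prior × P(type-O child):
  AO × OO: posterior weight 1; P(next child type O) = 1/2.
Weighted sum = 1/2.

1/2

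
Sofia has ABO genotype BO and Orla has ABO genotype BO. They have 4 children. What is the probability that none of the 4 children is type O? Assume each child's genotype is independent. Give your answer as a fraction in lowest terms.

81/256

ABO cross BO × BO → 1/4 O, 3/4 B.
So P(type O) = 1/4 per child.
P(not type O) = 3/4 for one child; (3/4)^4 = 81/256.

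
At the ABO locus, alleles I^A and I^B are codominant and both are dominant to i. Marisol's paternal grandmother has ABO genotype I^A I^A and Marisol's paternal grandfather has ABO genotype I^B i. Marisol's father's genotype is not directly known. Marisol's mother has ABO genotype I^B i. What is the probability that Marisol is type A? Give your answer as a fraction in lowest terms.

Marisol's father's ABO genotype from I^A I^A × I^B i: 1/2 I^A I^B, 1/2 I^A i.
Crossing each possibility with the mother I^B i and summing P(type A): 1/2·1/4 + 1/2·1/4 = 1/4.

1/4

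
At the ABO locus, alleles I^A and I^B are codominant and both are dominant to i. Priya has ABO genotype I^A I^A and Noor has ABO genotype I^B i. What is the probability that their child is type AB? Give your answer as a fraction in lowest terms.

1/2

ABO cross I^A I^A × I^B i → offspring phenotypes: 1/2 A, 1/2 AB.
So P(type AB) = 1/2.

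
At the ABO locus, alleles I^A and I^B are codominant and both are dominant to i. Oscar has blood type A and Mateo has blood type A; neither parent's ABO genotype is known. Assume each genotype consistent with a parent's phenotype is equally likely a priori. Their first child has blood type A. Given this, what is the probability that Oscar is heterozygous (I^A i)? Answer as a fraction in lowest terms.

Possible genotypes: Oscar ∈ {I^A I^A, I^A i}; Mateo ∈ {I^A I^A, I^A i}.
Weight each parental genotype pair by prior × P(type-A child):
  I^A I^A × I^A I^A: posterior weight 4/15.
  I^A I^A × I^A i: posterior weight 4/15.
  I^A i × I^A I^A: posterior weight 4/15.
  I^A i × I^A i: posterior weight 1/5.
Sum the posterior weight over pairs where Oscar is I^A i: 7/15.

7/15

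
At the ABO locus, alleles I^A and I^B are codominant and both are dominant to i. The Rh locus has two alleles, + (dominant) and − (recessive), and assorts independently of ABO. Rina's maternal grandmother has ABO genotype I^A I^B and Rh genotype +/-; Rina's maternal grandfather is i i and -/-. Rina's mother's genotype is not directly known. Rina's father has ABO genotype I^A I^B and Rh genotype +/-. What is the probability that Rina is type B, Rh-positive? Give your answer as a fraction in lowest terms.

15/64

Rina's mother's ABO genotype from I^A I^B × i i: 1/2 I^A i, 1/2 I^B i.
Crossing each possibility with the father I^A I^B and summing P(type B): 1/2·1/4 + 1/2·1/2 = 3/8.
Similarly for Rh via the mother's Rh distribution: P(Rh+) = 5/8.
Independent loci: 3/8 × 5/8 = 15/64.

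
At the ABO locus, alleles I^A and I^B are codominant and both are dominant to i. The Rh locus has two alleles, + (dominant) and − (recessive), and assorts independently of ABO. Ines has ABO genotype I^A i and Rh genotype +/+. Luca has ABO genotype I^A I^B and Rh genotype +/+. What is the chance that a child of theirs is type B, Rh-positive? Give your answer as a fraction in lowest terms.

ABO cross I^A i × I^A I^B → offspring phenotypes: 1/2 A, 1/4 B, 1/4 AB.
Rh cross +/+ × +/+ → 1 Rh+.
Independent loci: P(type B, Rh-positive) = 1/4 × 1 = 1/4.

1/4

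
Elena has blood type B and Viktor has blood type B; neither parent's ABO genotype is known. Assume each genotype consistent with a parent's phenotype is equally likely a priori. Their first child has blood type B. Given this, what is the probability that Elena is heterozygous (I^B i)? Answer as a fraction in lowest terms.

Possible genotypes: Elena ∈ {I^B I^B, I^B i}; Viktor ∈ {I^B I^B, I^B i}.
Weight each parental genotype pair by prior × P(type-B child):
  I^B I^B × I^B I^B: posterior weight 4/15.
  I^B I^B × I^B i: posterior weight 4/15.
  I^B i × I^B I^B: posterior weight 4/15.
  I^B i × I^B i: posterior weight 1/5.
Sum the posterior weight over pairs where Elena is I^B i: 7/15.

7/15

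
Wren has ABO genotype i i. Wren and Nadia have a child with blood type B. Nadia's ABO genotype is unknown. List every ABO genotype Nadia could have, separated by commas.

I^A I^B, I^B I^B, I^B i

For each candidate genotype of Nadia, check whether crossing it with i i can produce every observed child phenotype.
  I^A I^A → possible child types {A} ✗
  I^A I^B → possible child types {A, B} ✓
  I^A i → possible child types {O, A} ✗
  I^B I^B → possible child types {B} ✓
  I^B i → possible child types {O, B} ✓
  i i → possible child types {O} ✗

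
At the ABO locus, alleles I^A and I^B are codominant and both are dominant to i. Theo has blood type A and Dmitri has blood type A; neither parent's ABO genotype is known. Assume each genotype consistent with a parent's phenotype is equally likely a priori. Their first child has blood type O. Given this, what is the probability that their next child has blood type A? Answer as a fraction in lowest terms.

3/4

Possible genotypes: Theo ∈ {I^A I^A, I^A i}; Dmitri ∈ {I^A I^A, I^A i}.
Weight each parental genotype pair by prior × P(type-O child):
  I^A i × I^A i: posterior weight 1; P(next child type A) = 3/4.
Weighted sum = 3/4.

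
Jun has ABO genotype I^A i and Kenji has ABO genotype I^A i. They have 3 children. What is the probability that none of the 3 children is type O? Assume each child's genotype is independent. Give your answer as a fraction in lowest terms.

27/64

ABO cross I^A i × I^A i → 1/4 O, 3/4 A.
So P(type O) = 1/4 per child.
P(not type O) = 3/4 for one child; (3/4)^3 = 27/64.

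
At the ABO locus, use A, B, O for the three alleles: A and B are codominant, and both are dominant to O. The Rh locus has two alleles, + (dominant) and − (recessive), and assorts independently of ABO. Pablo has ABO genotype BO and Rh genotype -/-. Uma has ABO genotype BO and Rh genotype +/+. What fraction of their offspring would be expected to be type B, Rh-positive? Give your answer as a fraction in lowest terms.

ABO cross BO × BO → offspring phenotypes: 1/4 O, 3/4 B.
Rh cross -/- × +/+ → 1 Rh+.
Independent loci: P(type B, Rh-positive) = 3/4 × 1 = 3/4.

3/4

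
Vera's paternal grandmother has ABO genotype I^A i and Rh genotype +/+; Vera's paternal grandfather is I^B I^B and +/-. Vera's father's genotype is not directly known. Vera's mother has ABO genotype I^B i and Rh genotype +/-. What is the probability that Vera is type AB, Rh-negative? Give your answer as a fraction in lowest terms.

1/64

Vera's father's ABO genotype from I^A i × I^B I^B: 1/2 I^A I^B, 1/2 I^B i.
Crossing each possibility with the mother I^B i and summing P(type AB): 1/2·1/4 + 1/2·0 = 1/8.
Similarly for Rh via the father's Rh distribution: P(Rh-) = 1/8.
Independent loci: 1/8 × 1/8 = 1/64.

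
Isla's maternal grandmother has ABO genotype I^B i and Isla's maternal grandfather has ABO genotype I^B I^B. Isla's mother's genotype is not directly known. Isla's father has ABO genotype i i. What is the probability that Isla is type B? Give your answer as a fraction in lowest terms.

Isla's mother's ABO genotype from I^B i × I^B I^B: 1/2 I^B I^B, 1/2 I^B i.
Crossing each possibility with the father i i and summing P(type B): 1/2·1 + 1/2·1/2 = 3/4.

3/4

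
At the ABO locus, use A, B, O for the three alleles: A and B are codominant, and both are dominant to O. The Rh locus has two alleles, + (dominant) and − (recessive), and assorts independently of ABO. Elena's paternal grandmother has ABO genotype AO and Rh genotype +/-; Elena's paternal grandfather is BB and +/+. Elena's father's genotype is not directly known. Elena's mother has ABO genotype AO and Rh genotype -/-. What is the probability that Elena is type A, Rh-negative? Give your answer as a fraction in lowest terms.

Elena's father's ABO genotype from AO × BB: 1/2 AB, 1/2 BO.
Crossing each possibility with the mother AO and summing P(type A): 1/2·1/2 + 1/2·1/4 = 3/8.
Similarly for Rh via the father's Rh distribution: P(Rh-) = 1/4.
Independent loci: 3/8 × 1/4 = 3/32.

3/32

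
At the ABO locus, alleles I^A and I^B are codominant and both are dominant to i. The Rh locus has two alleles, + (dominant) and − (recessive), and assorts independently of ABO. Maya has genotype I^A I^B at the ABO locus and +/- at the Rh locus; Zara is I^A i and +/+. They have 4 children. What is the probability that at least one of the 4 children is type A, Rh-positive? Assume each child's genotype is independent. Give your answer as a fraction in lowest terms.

ABO cross I^A I^B × I^A i → 1/2 A, 1/4 B, 1/4 AB.
Rh cross +/- × +/+ → 1 Rh+; so P(type A, Rh-positive) = 1/2 × 1 = 1/2 per child.
P(none) = (1/2)^4 = 1/16; P(at least one) = 1 − 1/16 = 15/16.

15/16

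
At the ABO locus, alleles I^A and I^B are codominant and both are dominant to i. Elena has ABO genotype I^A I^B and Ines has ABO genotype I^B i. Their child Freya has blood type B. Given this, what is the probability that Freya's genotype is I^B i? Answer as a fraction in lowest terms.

1/2

Cross I^A I^B × I^B i → 1/4 I^A I^B, 1/4 I^A i, 1/4 I^B I^B, 1/4 I^B i.
Type-B genotypes among offspring: I^B I^B (1/4), I^B i (1/4); total 1/2.
P(I^B i | type B) = (1/4) / (1/2) = 1/2.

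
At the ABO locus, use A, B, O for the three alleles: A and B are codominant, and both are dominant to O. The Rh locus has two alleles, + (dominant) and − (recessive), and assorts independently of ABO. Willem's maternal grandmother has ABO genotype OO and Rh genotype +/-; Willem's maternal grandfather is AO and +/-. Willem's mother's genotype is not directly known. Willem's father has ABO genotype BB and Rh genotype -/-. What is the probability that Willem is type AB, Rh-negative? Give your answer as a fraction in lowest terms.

1/8

Willem's mother's ABO genotype from OO × AO: 1/2 AO, 1/2 OO.
Crossing each possibility with the father BB and summing P(type AB): 1/2·1/2 + 1/2·0 = 1/4.
Similarly for Rh via the mother's Rh distribution: P(Rh-) = 1/2.
Independent loci: 1/4 × 1/2 = 1/8.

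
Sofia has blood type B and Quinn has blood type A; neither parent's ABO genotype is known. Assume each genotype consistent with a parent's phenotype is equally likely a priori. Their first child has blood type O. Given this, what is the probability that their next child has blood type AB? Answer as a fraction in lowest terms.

Possible genotypes: Sofia ∈ {I^B I^B, I^B i}; Quinn ∈ {I^A I^A, I^A i}.
Weight each parental genotype pair by prior × P(type-O child):
  I^B i × I^A i: posterior weight 1; P(next child type AB) = 1/4.
Weighted sum = 1/4.

1/4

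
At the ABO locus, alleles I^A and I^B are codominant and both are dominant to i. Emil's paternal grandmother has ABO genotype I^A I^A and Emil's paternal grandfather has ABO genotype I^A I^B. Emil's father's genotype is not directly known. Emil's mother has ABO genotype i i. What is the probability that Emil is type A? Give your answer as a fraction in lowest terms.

3/4

Emil's father's ABO genotype from I^A I^A × I^A I^B: 1/2 I^A I^A, 1/2 I^A I^B.
Crossing each possibility with the mother i i and summing P(type A): 1/2·1 + 1/2·1/2 = 3/4.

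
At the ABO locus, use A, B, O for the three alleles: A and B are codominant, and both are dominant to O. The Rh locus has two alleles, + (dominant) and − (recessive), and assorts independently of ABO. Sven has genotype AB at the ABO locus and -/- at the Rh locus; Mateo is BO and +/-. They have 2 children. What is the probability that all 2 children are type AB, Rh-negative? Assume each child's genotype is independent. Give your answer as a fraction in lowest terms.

ABO cross AB × BO → 1/4 A, 1/2 B, 1/4 AB.
Rh cross -/- × +/- → 1/2 Rh+, 1/2 Rh-; so P(type AB, Rh-negative) = 1/4 × 1/2 = 1/8 per child.
All 2 independent: (1/8)^2 = 1/64.

1/64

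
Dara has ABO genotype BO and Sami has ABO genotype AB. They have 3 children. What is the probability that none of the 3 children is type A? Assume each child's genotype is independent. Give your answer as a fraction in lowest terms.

27/64

ABO cross BO × AB → 1/4 A, 1/2 B, 1/4 AB.
So P(type A) = 1/4 per child.
P(not type A) = 3/4 for one child; (3/4)^3 = 27/64.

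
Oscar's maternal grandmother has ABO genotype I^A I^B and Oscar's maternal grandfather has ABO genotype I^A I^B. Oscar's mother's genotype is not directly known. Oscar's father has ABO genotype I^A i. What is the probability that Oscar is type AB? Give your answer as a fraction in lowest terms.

Oscar's mother's ABO genotype from I^A I^B × I^A I^B: 1/4 I^A I^A, 1/2 I^A I^B, 1/4 I^B I^B.
Crossing each possibility with the father I^A i and summing P(type AB): 1/4·0 + 1/2·1/4 + 1/4·1/2 = 1/4.

1/4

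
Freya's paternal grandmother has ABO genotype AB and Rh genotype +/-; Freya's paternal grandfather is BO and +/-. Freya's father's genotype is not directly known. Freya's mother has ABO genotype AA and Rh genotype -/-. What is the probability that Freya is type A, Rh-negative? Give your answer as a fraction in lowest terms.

1/4

Freya's father's ABO genotype from AB × BO: 1/4 AB, 1/4 AO, 1/4 BB, 1/4 BO.
Crossing each possibility with the mother AA and summing P(type A): 1/4·1/2 + 1/4·1 + 1/4·0 + 1/4·1/2 = 1/2.
Similarly for Rh via the father's Rh distribution: P(Rh-) = 1/2.
Independent loci: 1/2 × 1/2 = 1/4.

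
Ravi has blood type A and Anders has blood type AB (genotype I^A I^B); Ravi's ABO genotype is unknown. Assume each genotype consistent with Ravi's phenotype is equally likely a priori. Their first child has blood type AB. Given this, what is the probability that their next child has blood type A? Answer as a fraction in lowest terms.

Possible genotypes: Ravi ∈ {I^A I^A, I^A i}; Anders ∈ {I^A I^B}.
Weight each parental genotype pair by prior × P(type-AB child):
  I^A I^A × I^A I^B: posterior weight 2/3; P(next child type A) = 1/2.
  I^A i × I^A I^B: posterior weight 1/3; P(next child type A) = 1/2.
Weighted sum = 1/2.

1/2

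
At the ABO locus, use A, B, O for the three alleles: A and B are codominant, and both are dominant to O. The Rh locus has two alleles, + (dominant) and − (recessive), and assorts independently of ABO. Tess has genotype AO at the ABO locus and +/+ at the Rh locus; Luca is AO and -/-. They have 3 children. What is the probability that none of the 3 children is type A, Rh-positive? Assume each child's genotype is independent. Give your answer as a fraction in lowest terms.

ABO cross AO × AO → 1/4 O, 3/4 A.
Rh cross +/+ × -/- → 1 Rh+; so P(type A, Rh-positive) = 3/4 × 1 = 3/4 per child.
P(not type A, Rh-positive) = 1/4 for one child; (1/4)^3 = 1/64.

1/64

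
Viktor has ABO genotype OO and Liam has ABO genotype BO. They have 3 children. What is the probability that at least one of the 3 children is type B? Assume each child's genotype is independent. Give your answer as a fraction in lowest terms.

ABO cross OO × BO → 1/2 O, 1/2 B.
So P(type B) = 1/2 per child.
P(none) = (1/2)^3 = 1/8; P(at least one) = 1 − 1/8 = 7/8.

7/8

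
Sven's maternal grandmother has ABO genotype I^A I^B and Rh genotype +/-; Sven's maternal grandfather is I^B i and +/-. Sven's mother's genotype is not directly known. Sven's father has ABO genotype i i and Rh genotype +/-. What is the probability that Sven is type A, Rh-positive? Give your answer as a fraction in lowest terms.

3/16

Sven's mother's ABO genotype from I^A I^B × I^B i: 1/4 I^A I^B, 1/4 I^A i, 1/4 I^B I^B, 1/4 I^B i.
Crossing each possibility with the father i i and summing P(type A): 1/4·1/2 + 1/4·1/2 + 1/4·0 + 1/4·0 = 1/4.
Similarly for Rh via the mother's Rh distribution: P(Rh+) = 3/4.
Independent loci: 1/4 × 3/4 = 3/16.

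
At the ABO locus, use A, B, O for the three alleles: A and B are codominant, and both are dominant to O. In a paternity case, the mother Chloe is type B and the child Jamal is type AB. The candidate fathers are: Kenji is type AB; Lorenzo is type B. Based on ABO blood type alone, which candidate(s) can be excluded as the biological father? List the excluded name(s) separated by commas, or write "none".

A candidate is excluded only if no genotype consistent with his phenotype could produce a type AB child with a type B mother.
Lorenzo (type B): no genotype consistent with that phenotype can produce a type-AB child with a type-B mother.

Lorenzo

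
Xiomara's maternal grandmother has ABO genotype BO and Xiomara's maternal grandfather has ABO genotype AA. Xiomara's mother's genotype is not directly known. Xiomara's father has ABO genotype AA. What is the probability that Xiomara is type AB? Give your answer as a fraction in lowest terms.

Xiomara's mother's ABO genotype from BO × AA: 1/2 AB, 1/2 AO.
Crossing each possibility with the father AA and summing P(type AB): 1/2·1/2 + 1/2·0 = 1/4.

1/4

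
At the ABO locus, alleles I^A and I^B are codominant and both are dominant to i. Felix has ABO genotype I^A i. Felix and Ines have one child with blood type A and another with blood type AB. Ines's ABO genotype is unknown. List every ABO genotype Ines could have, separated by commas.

I^A I^B, I^B i

For each candidate genotype of Ines, check whether crossing it with I^A i can produce every observed child phenotype.
  I^A I^A → possible child types {A} ✗
  I^A I^B → possible child types {A, B, AB} ✓
  I^A i → possible child types {O, A} ✗
  I^B I^B → possible child types {B, AB} ✗
  I^B i → possible child types {O, A, B, AB} ✓
  i i → possible child types {O, A} ✗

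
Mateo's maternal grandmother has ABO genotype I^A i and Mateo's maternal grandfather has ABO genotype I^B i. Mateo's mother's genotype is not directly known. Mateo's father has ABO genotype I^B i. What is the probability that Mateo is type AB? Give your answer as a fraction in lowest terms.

Mateo's mother's ABO genotype from I^A i × I^B i: 1/4 I^A I^B, 1/4 I^A i, 1/4 I^B i, 1/4 i i.
Crossing each possibility with the father I^B i and summing P(type AB): 1/4·1/4 + 1/4·1/4 + 1/4·0 + 1/4·0 = 1/8.

1/8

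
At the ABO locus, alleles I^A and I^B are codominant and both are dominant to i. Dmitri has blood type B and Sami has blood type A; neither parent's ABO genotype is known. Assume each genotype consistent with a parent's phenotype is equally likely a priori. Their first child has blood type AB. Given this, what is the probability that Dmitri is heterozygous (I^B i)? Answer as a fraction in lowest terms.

1/3

Possible genotypes: Dmitri ∈ {I^B I^B, I^B i}; Sami ∈ {I^A I^A, I^A i}.
Weight each parental genotype pair by prior × P(type-AB child):
  I^B I^B × I^A I^A: posterior weight 4/9.
  I^B I^B × I^A i: posterior weight 2/9.
  I^B i × I^A I^A: posterior weight 2/9.
  I^B i × I^A i: posterior weight 1/9.
Sum the posterior weight over pairs where Dmitri is I^B i: 1/3.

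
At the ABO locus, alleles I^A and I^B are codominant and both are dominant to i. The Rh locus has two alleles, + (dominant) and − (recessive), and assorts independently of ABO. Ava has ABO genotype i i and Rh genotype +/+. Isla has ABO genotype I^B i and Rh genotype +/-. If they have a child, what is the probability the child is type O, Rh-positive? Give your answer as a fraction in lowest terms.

ABO cross i i × I^B i → offspring phenotypes: 1/2 O, 1/2 B.
Rh cross +/+ × +/- → 1 Rh+.
Independent loci: P(type O, Rh-positive) = 1/2 × 1 = 1/2.

1/2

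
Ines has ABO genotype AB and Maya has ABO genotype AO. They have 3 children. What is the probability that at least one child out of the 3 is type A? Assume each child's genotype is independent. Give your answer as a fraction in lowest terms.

7/8

ABO cross AB × AO → 1/2 A, 1/4 B, 1/4 AB.
So P(type A) = 1/2 per child.
P(none) = (1/2)^3 = 1/8; P(at least one) = 1 − 1/8 = 7/8.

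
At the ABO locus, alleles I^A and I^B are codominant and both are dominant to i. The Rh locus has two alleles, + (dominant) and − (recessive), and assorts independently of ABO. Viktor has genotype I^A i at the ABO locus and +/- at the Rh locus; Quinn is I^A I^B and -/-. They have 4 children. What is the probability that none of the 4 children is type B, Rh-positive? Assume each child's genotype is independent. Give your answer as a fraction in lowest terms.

2401/4096

ABO cross I^A i × I^A I^B → 1/2 A, 1/4 B, 1/4 AB.
Rh cross +/- × -/- → 1/2 Rh+, 1/2 Rh-; so P(type B, Rh-positive) = 1/4 × 1/2 = 1/8 per child.
P(not type B, Rh-positive) = 7/8 for one child; (7/8)^4 = 2401/4096.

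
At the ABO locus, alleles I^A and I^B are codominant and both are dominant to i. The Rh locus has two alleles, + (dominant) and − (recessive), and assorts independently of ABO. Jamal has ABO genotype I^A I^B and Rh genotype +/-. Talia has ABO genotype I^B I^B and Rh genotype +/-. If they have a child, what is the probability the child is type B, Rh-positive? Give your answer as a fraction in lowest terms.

ABO cross I^A I^B × I^B I^B → offspring phenotypes: 1/2 B, 1/2 AB.
Rh cross +/- × +/- → 3/4 Rh+, 1/4 Rh-.
Independent loci: P(type B, Rh-positive) = 1/2 × 3/4 = 3/8.

3/8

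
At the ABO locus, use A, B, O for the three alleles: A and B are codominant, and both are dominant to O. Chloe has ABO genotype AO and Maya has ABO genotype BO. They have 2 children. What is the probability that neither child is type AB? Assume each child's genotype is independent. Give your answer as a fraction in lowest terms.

9/16

ABO cross AO × BO → 1/4 O, 1/4 A, 1/4 B, 1/4 AB.
So P(type AB) = 1/4 per child.
P(not type AB) = 3/4 for one child; (3/4)^2 = 9/16.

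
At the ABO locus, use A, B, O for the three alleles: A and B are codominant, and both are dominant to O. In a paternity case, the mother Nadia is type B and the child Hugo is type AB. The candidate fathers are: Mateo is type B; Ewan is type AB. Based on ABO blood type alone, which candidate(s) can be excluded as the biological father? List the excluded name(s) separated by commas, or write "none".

A candidate is excluded only if no genotype consistent with his phenotype could produce a type AB child with a type B mother.
Mateo (type B): no genotype consistent with that phenotype can produce a type-AB child with a type-B mother.

Mateo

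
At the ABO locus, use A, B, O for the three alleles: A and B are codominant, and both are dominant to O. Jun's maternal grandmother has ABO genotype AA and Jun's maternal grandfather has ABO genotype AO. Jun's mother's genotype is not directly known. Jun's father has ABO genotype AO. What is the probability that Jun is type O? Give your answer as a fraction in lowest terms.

Jun's mother's ABO genotype from AA × AO: 1/2 AA, 1/2 AO.
Crossing each possibility with the father AO and summing P(type O): 1/2·0 + 1/2·1/4 = 1/8.

1/8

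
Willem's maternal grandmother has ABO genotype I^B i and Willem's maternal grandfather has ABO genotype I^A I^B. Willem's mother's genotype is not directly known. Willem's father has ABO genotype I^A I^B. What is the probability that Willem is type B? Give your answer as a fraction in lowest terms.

Willem's mother's ABO genotype from I^B i × I^A I^B: 1/4 I^A I^B, 1/4 I^A i, 1/4 I^B I^B, 1/4 I^B i.
Crossing each possibility with the father I^A I^B and summing P(type B): 1/4·1/4 + 1/4·1/4 + 1/4·1/2 + 1/4·1/2 = 3/8.

3/8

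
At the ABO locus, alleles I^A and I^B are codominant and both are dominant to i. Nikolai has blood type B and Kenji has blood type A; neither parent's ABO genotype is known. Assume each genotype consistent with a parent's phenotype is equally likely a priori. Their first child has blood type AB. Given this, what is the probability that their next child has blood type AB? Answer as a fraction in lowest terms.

25/36

Possible genotypes: Nikolai ∈ {I^B I^B, I^B i}; Kenji ∈ {I^A I^A, I^A i}.
Weight each parental genotype pair by prior × P(type-AB child):
  I^B I^B × I^A I^A: posterior weight 4/9; P(next child type AB) = 1.
  I^B I^B × I^A i: posterior weight 2/9; P(next child type AB) = 1/2.
  I^B i × I^A I^A: posterior weight 2/9; P(next child type AB) = 1/2.
  I^B i × I^A i: posterior weight 1/9; P(next child type AB) = 1/4.
Weighted sum = 25/36.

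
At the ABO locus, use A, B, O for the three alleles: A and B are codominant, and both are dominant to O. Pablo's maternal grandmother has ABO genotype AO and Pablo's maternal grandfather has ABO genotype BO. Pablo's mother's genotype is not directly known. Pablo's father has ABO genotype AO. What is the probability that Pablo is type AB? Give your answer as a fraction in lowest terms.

Pablo's mother's ABO genotype from AO × BO: 1/4 AB, 1/4 AO, 1/4 BO, 1/4 OO.
Crossing each possibility with the father AO and summing P(type AB): 1/4·1/4 + 1/4·0 + 1/4·1/4 + 1/4·0 = 1/8.

1/8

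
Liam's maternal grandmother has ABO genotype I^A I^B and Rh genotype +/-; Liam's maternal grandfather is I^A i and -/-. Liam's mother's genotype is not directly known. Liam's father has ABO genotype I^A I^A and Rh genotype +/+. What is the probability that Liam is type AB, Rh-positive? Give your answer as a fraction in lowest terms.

1/4

Liam's mother's ABO genotype from I^A I^B × I^A i: 1/4 I^A I^A, 1/4 I^A I^B, 1/4 I^A i, 1/4 I^B i.
Crossing each possibility with the father I^A I^A and summing P(type AB): 1/4·0 + 1/4·1/2 + 1/4·0 + 1/4·1/2 = 1/4.
Similarly for Rh via the mother's Rh distribution: P(Rh+) = 1.
Independent loci: 1/4 × 1 = 1/4.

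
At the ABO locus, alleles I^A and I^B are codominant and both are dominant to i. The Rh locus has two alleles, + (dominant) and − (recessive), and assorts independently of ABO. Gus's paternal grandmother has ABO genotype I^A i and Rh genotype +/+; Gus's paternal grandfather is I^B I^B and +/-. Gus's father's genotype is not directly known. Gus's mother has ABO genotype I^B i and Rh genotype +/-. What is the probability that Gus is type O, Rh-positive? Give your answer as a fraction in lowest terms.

7/64

Gus's father's ABO genotype from I^A i × I^B I^B: 1/2 I^A I^B, 1/2 I^B i.
Crossing each possibility with the mother I^B i and summing P(type O): 1/2·0 + 1/2·1/4 = 1/8.
Similarly for Rh via the father's Rh distribution: P(Rh+) = 7/8.
Independent loci: 1/8 × 7/8 = 7/64.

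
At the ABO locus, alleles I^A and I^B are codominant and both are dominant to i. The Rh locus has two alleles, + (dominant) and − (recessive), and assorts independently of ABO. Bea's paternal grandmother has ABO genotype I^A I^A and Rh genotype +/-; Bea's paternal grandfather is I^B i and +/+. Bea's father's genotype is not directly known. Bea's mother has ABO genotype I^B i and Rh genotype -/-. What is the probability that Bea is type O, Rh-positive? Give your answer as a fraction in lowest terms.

3/32

Bea's father's ABO genotype from I^A I^A × I^B i: 1/2 I^A I^B, 1/2 I^A i.
Crossing each possibility with the mother I^B i and summing P(type O): 1/2·0 + 1/2·1/4 = 1/8.
Similarly for Rh via the father's Rh distribution: P(Rh+) = 3/4.
Independent loci: 1/8 × 3/4 = 3/32.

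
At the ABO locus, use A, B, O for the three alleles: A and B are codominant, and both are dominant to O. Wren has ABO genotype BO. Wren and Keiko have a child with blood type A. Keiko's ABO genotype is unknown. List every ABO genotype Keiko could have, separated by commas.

AA, AB, AO

For each candidate genotype of Keiko, check whether crossing it with BO can produce every observed child phenotype.
  AA → possible child types {A, AB} ✓
  AB → possible child types {A, B, AB} ✓
  AO → possible child types {O, A, B, AB} ✓
  BB → possible child types {B} ✗
  BO → possible child types {O, B} ✗
  OO → possible child types {O, B} ✗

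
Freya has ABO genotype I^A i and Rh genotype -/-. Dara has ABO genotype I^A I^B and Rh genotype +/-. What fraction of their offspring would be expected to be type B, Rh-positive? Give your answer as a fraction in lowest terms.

1/8

ABO cross I^A i × I^A I^B → offspring phenotypes: 1/2 A, 1/4 B, 1/4 AB.
Rh cross -/- × +/- → 1/2 Rh+, 1/2 Rh-.
Independent loci: P(type B, Rh-positive) = 1/4 × 1/2 = 1/8.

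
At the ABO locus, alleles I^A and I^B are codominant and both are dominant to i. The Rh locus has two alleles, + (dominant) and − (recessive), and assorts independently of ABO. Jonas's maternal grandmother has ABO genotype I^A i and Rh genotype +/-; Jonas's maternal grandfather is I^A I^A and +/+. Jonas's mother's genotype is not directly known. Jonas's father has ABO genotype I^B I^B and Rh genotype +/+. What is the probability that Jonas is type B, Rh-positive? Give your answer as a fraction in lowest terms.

Jonas's mother's ABO genotype from I^A i × I^A I^A: 1/2 I^A I^A, 1/2 I^A i.
Crossing each possibility with the father I^B I^B and summing P(type B): 1/2·0 + 1/2·1/2 = 1/4.
Similarly for Rh via the mother's Rh distribution: P(Rh+) = 1.
Independent loci: 1/4 × 1 = 1/4.

1/4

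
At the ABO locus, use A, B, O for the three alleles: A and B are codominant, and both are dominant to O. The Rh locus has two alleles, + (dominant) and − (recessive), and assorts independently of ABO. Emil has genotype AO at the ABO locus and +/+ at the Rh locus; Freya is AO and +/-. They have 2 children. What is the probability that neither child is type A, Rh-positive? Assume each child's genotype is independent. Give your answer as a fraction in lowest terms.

1/16

ABO cross AO × AO → 1/4 O, 3/4 A.
Rh cross +/+ × +/- → 1 Rh+; so P(type A, Rh-positive) = 3/4 × 1 = 3/4 per child.
P(not type A, Rh-positive) = 1/4 for one child; (1/4)^2 = 1/16.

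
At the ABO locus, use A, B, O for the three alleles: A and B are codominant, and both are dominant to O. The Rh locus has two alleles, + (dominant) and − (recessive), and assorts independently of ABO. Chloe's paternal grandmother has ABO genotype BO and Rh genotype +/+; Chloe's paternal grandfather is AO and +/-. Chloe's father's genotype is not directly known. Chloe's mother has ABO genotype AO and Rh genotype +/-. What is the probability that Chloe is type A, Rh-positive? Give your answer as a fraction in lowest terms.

Chloe's father's ABO genotype from BO × AO: 1/4 AB, 1/4 AO, 1/4 BO, 1/4 OO.
Crossing each possibility with the mother AO and summing P(type A): 1/4·1/2 + 1/4·3/4 + 1/4·1/4 + 1/4·1/2 = 1/2.
Similarly for Rh via the father's Rh distribution: P(Rh+) = 7/8.
Independent loci: 1/2 × 7/8 = 7/16.

7/16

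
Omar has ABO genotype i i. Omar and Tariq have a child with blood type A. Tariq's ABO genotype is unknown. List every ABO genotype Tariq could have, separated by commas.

I^A I^A, I^A I^B, I^A i

For each candidate genotype of Tariq, check whether crossing it with i i can produce every observed child phenotype.
  I^A I^A → possible child types {A} ✓
  I^A I^B → possible child types {A, B} ✓
  I^A i → possible child types {O, A} ✓
  I^B I^B → possible child types {B} ✗
  I^B i → possible child types {O, B} ✗
  i i → possible child types {O} ✗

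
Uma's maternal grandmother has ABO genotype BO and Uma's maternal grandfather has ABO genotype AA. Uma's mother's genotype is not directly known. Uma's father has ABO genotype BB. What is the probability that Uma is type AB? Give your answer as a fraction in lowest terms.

1/2

Uma's mother's ABO genotype from BO × AA: 1/2 AB, 1/2 AO.
Crossing each possibility with the father BB and summing P(type AB): 1/2·1/2 + 1/2·1/2 = 1/2.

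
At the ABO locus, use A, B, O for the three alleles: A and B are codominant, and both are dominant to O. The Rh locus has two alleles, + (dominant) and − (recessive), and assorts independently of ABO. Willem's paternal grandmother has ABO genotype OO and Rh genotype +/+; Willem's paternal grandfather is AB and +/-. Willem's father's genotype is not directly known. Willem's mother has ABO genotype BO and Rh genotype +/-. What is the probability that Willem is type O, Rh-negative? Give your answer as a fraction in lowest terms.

Willem's father's ABO genotype from OO × AB: 1/2 AO, 1/2 BO.
Crossing each possibility with the mother BO and summing P(type O): 1/2·1/4 + 1/2·1/4 = 1/4.
Similarly for Rh via the father's Rh distribution: P(Rh-) = 1/8.
Independent loci: 1/4 × 1/8 = 1/32.

1/32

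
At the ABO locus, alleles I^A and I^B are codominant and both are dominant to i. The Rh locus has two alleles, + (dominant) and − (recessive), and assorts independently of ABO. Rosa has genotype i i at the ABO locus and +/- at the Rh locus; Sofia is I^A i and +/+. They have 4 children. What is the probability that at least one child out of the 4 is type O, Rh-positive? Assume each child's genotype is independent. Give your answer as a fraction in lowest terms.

ABO cross i i × I^A i → 1/2 O, 1/2 A.
Rh cross +/- × +/+ → 1 Rh+; so P(type O, Rh-positive) = 1/2 × 1 = 1/2 per child.
P(none) = (1/2)^4 = 1/16; P(at least one) = 1 − 1/16 = 15/16.

15/16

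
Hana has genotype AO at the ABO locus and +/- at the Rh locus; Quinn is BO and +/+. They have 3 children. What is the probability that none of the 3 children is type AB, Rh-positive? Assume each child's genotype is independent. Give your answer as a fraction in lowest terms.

ABO cross AO × BO → 1/4 O, 1/4 A, 1/4 B, 1/4 AB.
Rh cross +/- × +/+ → 1 Rh+; so P(type AB, Rh-positive) = 1/4 × 1 = 1/4 per child.
P(not type AB, Rh-positive) = 3/4 for one child; (3/4)^3 = 27/64.

27/64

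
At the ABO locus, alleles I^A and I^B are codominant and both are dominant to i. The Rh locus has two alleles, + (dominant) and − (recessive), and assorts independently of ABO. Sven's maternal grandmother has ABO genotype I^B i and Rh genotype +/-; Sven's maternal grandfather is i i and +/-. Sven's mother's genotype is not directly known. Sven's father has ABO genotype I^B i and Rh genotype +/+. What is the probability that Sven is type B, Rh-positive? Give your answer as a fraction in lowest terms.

5/8

Sven's mother's ABO genotype from I^B i × i i: 1/2 I^B i, 1/2 i i.
Crossing each possibility with the father I^B i and summing P(type B): 1/2·3/4 + 1/2·1/2 = 5/8.
Similarly for Rh via the mother's Rh distribution: P(Rh+) = 1.
Independent loci: 5/8 × 1 = 5/8.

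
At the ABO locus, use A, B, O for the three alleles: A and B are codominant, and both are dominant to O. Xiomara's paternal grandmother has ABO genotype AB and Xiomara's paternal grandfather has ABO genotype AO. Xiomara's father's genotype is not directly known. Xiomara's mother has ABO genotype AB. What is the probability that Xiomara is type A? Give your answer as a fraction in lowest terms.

Xiomara's father's ABO genotype from AB × AO: 1/4 AA, 1/4 AB, 1/4 AO, 1/4 BO.
Crossing each possibility with the mother AB and summing P(type A): 1/4·1/2 + 1/4·1/4 + 1/4·1/2 + 1/4·1/4 = 3/8.

3/8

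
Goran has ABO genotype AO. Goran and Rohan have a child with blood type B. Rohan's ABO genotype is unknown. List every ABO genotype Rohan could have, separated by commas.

AB, BB, BO

For each candidate genotype of Rohan, check whether crossing it with AO can produce every observed child phenotype.
  AA → possible child types {A} ✗
  AB → possible child types {A, B, AB} ✓
  AO → possible child types {O, A} ✗
  BB → possible child types {B, AB} ✓
  BO → possible child types {O, A, B, AB} ✓
  OO → possible child types {O, A} ✗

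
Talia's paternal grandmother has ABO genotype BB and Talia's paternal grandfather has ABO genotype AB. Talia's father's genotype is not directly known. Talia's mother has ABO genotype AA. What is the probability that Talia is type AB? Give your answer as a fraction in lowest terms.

3/4

Talia's father's ABO genotype from BB × AB: 1/2 AB, 1/2 BB.
Crossing each possibility with the mother AA and summing P(type AB): 1/2·1/2 + 1/2·1 = 3/4.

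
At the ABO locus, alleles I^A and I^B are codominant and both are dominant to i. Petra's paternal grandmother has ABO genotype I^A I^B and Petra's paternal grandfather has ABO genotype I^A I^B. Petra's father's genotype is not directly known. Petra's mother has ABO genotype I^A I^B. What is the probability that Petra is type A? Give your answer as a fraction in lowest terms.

Petra's father's ABO genotype from I^A I^B × I^A I^B: 1/4 I^A I^A, 1/2 I^A I^B, 1/4 I^B I^B.
Crossing each possibility with the mother I^A I^B and summing P(type A): 1/4·1/2 + 1/2·1/4 + 1/4·0 = 1/4.

1/4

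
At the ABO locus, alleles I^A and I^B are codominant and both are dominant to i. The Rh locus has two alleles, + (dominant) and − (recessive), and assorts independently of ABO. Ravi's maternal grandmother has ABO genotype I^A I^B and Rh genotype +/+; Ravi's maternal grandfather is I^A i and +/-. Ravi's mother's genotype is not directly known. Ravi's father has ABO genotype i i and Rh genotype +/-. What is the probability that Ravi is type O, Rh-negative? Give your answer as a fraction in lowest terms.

1/32

Ravi's mother's ABO genotype from I^A I^B × I^A i: 1/4 I^A I^A, 1/4 I^A I^B, 1/4 I^A i, 1/4 I^B i.
Crossing each possibility with the father i i and summing P(type O): 1/4·0 + 1/4·0 + 1/4·1/2 + 1/4·1/2 = 1/4.
Similarly for Rh via the mother's Rh distribution: P(Rh-) = 1/8.
Independent loci: 1/4 × 1/8 = 1/32.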